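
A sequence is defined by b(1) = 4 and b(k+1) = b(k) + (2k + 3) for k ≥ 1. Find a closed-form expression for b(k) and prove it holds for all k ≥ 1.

Claim: b(k) = k^2 + 2k + 1.

Base case: b(1) = 4, and 1^2 + 2·1 + 1 = 4.
Assume b(j) = j^2 + 2j + 1.
Then b(j+1) = b(j) + (2j + 3) = (j^2 + 2j + 1) + (2j + 3) = j^2 + 4j + 4,
and (j+1)^2 + 2·(j+1) + 1 = j^2 + 4j + 4.
By induction, b(k) = k^2 + 2k + 1 for all k ≥ 1.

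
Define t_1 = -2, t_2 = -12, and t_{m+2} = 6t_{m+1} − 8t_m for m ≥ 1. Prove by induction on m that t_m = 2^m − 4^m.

Base cases: t_1 = -2 and 2^1 − 4^1 = -2; t_2 = -12 and 2^2 − 4^2 = -12.
Assume t_i = 2^i − 4^i for all 1 ≤ i ≤ j, where j ≥ 2.
Then t_{j+1} = 6t_j − 8t_{j−1} = 6·(2^j − 4^j) − 8·(2^{j−1} − 4^{j−1}) = (6·2 − 8)2^{j−1} − (6·4 − 8)4^{j−1} = 4·2^{j−1} − 16·4^{j−1} = 2^{j+1} − 4^{j+1}.
So the formula holds for j+1, and by strong induction t_m = 2^m − 4^m for all m ≥ 1.

t_m = 2^m − 4^m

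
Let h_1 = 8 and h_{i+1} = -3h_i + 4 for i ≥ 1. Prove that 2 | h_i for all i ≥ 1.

Base case: h_1 = 8 = 2·4, so 2 | h_1.
Assume 2 | h_k, so h_k = 2t for some integer t.
Then h_{k+1} = -3h_k + 4 = -3·(2t) + 4 = 2(-3t + 2), so 2 | h_{k+1}.
So the property holds for k+1, and by induction 2 | h_i for all i ≥ 1.

2 | h_i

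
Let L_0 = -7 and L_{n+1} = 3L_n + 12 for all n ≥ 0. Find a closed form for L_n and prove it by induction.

Claim: L_n = -3^n − 6.

Base case: L_0 = -7, and -3^0 − 6 = -1 − 6 = -7.
Assume L_j = -3^j − 6 for some j ≥ 0.
Then L_{j+1} = 3L_j + 12 = 3·(-3^j − 6) + 12 = -3^{j+1} − 18 + 12 = -3^{j+1} − 6.
By induction, L_n = -3^n − 6 for all n ≥ 0.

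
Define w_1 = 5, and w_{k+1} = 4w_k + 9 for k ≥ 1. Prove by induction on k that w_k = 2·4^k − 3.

Base case: w_1 = 5, and 2·4^1 − 3 = 8 − 3 = 5.
Assume w_r = 2·4^r − 3 for some r ≥ 1.
Then w_{r+1} = 4w_r + 9 = 4·(2·4^r − 3) + 9 = 8·4^r − 12 + 9 = 2·4^{r+1} − 3.
Hence w_k = 2·4^k − 3 for every k ≥ 1, by induction.

w_k = 2·4^k − 3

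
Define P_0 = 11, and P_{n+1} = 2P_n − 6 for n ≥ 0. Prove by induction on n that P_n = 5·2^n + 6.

Base case: P_0 = 11, and 5·2^0 + 6 = 5 + 6 = 11.
Assume P_r = 5·2^r + 6 for some r ≥ 0.
Then P_{r+1} = 2P_r − 6 = 2·(5·2^r + 6) − 6 = 10·2^r + 12 − 6 = 5·2^{r+1} + 6.
Hence P_n = 5·2^n + 6 for every n ≥ 0, by induction.

P_n = 5·2^n + 6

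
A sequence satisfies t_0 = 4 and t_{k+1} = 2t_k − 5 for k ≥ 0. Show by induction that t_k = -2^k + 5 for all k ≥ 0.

Base case: t_0 = 4, and -2^0 + 5 = -1 + 5 = 4.
Assume t_j = -2^j + 5 for some j ≥ 0.
Then t_{j+1} = 2t_j − 5 = 2·(-2^j + 5) − 5 = -2^{j+1} + 10 − 5 = -2^{j+1} + 5.
Hence t_k = -2^k + 5 for every k ≥ 0, by induction.

t_k = -2^k + 5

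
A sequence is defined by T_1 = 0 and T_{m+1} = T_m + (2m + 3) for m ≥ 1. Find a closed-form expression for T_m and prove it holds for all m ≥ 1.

Claim: T_m = m^2 + 2m − 3.

Base case: T_1 = 0, and 1^2 + 2·1 − 3 = 0.
Assume T_j = j^2 + 2j − 3.
Then T_{j+1} = T_j + (2j + 3) = (j^2 + 2j − 3) + (2j + 3) = j^2 + 4j,
and (j+1)^2 + 2·(j+1) − 3 = j^2 + 4j.
This completes the inductive step, so T_m = m^2 + 2m − 3 for all m ≥ 1.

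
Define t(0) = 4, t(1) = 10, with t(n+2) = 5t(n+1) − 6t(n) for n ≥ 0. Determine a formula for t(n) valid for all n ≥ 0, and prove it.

Claim: t(n) = 2·3^n + 2·2^n.

Base cases: t(0) = 4 and 2·3^0 + 2·2^0 = 4; t(1) = 10 and 2·3^1 + 2·2^1 = 10.
Assume t(i) = 2·3^i + 2·2^i for all 0 ≤ i ≤ j, where j ≥ 1.
Then t(j+1) = 5t(j) − 6t(j−1) = 5·(2·3^j + 2·2^j) − 6·(2·3^{j−1} + 2·2^{j−1}) = 2·(5·3 − 6)3^{j−1} + 2·(5·2 − 6)2^{j−1} = 18·3^{j−1} + 8·2^{j−1} = 2·3^{j+1} + 2·2^{j+1}.
So the formula holds for j+1, and by strong induction t(n) = 2·3^n + 2·2^n for all n ≥ 0.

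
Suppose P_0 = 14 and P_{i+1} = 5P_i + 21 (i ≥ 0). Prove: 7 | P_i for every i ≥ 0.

Base case: P_0 = 14 = 7·2, so 7 | P_0.
Assume 7 | P_k, so P_k = 7t for some integer t.
Then P_{k+1} = 5P_k + 21 = 5·(7t) + 21 = 7(5t + 3), so 7 | P_{k+1}.
By induction, 7 | P_i for all i ≥ 0.

7 | P_i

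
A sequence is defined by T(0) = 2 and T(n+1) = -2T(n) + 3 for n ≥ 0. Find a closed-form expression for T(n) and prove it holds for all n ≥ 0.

Claim: T(n) = (-2)^n + 1.

Base case: T(0) = 2, and (-2)^0 + 1 = 1 + 1 = 2.
Assume T(j) = (-2)^j + 1 for some j ≥ 0.
Then T(j+1) = -2T(j) + 3 = -2·((-2)^j + 1) + 3 = -2·(-2)^j − 2 + 3 = (-2)^{j+1} + 1.
So the formula holds for j+1, and by induction T(n) = (-2)^n + 1 for all n ≥ 0.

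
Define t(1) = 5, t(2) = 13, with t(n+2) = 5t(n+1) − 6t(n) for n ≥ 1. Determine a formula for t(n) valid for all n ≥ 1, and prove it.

Claim: t(n) = 2^n + 3^n.

Base cases: t(1) = 5 and 2^1 + 3^1 = 5; t(2) = 13 and 2^2 + 3^2 = 13.
Assume t(j) = 2^j + 3^j for all 1 ≤ j ≤ m, where m ≥ 2.
Then t(m+1) = 5t(m) − 6t(m−1) = 5·(2^m + 3^m) − 6·(2^{m−1} + 3^{m−1}) = (5·2 − 6)2^{m−1} + (5·3 − 6)3^{m−1} = 4·2^{m−1} + 9·3^{m−1} = 2^{m+1} + 3^{m+1}.
This completes the inductive step, so t(n) = 2^n + 3^n for all n ≥ 1.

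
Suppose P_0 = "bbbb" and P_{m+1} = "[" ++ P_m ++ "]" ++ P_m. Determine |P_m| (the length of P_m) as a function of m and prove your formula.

Claim: |P_m| = 6·2^m − 2.

Base case: |P_0| = 4, and 6·2^0 − 2 = 4.
Assume |P_k| = 6·2^k − 2.
Then |P_{k+1}| = 1 + |P_k| + 1 + |P_k| = 2|P_k| + 2 = 2(6·2^k − 2) + 2 = 6·2^{k+1} − 4 + 2 = 6·2^{k+1} − 2.
By induction, |P_m| = 6·2^m − 2 for all m ≥ 0.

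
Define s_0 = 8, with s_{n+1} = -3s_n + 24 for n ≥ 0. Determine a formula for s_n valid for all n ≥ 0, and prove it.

Claim: s_n = 2·(-3)^n + 6.

Base case: s_0 = 8, and 2·(-3)^0 + 6 = 2 + 6 = 8.
Assume s_r = 2·(-3)^r + 6 for some r ≥ 0.
Then s_{r+1} = -3s_r + 24 = -3·(2·(-3)^r + 6) + 24 = -6·(-3)^r − 18 + 24 = 2·(-3)^{r+1} + 6.
So the formula holds for r+1, and by induction s_n = 2·(-3)^n + 6 for all n ≥ 0.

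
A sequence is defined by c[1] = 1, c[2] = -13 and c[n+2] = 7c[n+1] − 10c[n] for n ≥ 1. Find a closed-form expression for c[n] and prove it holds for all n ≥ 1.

Claim: c[n] = 3·2^n − 5^n.

Base cases: c[1] = 1 and 3·2^1 − 5^1 = 1; c[2] = -13 and 3·2^2 − 5^2 = -13.
Assume c[j] = 3·2^j − 5^j for all 1 ≤ j ≤ k, where k ≥ 2.
Then c[k+1] = 7c[k] − 10c[k−1] = 7·(3·2^k − 5^k) − 10·(3·2^{k−1} − 5^{k−1}) = 3·(7·2 − 10)2^{k−1} − (7·5 − 10)5^{k−1} = 12·2^{k−1} − 25·5^{k−1} = 3·2^{k+1} − 5^{k+1}.
So the formula holds for k+1, and by strong induction c[n] = 3·2^n − 5^n for all n ≥ 1.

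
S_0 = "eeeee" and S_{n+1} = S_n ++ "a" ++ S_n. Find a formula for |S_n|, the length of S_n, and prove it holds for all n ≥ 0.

Claim: |S_n| = 6·2^n − 1.

Base case: |S_0| = 5, and 6·2^0 − 1 = 5.
Assume |S_j| = 6·2^j − 1.
Then |S_{j+1}| = |S_j| + 1 + |S_j| = 2|S_j| + 1 = 2(6·2^j − 1) + 1 = 6·2^{j+1} − 2 + 1 = 6·2^{j+1} − 1.
Hence |S_n| = 6·2^n − 1 for every n ≥ 0, by induction.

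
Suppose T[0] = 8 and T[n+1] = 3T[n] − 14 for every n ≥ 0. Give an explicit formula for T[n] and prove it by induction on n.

Claim: T[n] = 3^n + 7.

Base case: T[0] = 8, and 3^0 + 7 = 1 + 7 = 8.
Assume T[r] = 3^r + 7 for some r ≥ 0.
Then T[r+1] = 3T[r] − 14 = 3·(3^r + 7) − 14 = 3^{r+1} + 21 − 14 = 3^{r+1} + 7.
This completes the inductive step, so T[n] = 3^n + 7 for all n ≥ 0.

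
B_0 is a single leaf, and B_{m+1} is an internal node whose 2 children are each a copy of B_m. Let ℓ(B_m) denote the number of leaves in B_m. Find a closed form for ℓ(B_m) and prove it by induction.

Claim: ℓ(B_m) = 2^m.

Base case: ℓ(B_0) = 1, and 2^0 = 1.
Assume ℓ(B_j) = 2^j.
Then ℓ(B_{j+1}) = 2·ℓ(B_j) = 2·2^j = 2^{j+1}.
This completes the inductive step, so ℓ(B_m) = 2^m for all m ≥ 0.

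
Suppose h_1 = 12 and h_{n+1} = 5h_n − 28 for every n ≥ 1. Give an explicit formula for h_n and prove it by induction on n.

Claim: h_n = 5^n + 7.

Base case: h_1 = 12, and 5^1 + 7 = 5 + 7 = 12.
Assume h_r = 5^r + 7 for some r ≥ 1.
Then h_{r+1} = 5h_r − 28 = 5·(5^r + 7) − 28 = 5^{r+1} + 35 − 28 = 5^{r+1} + 7.
Hence h_n = 5^n + 7 for every n ≥ 1, by induction.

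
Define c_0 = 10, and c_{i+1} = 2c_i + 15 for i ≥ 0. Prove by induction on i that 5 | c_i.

Base case: c_0 = 10 = 5·2, so 5 | c_0.
Assume 5 | c_j, so c_j = 5t for some integer t.
Then c_{j+1} = 2c_j + 15 = 2·(5t) + 15 = 5(2t + 3), so 5 | c_{j+1}.
So the property holds for j+1, and by induction 5 | c_i for all i ≥ 0.

5 | c_i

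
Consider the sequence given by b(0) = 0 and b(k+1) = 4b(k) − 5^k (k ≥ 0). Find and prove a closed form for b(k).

Claim: b(k) = 4^k − 5^k.

Base case: b(0) = 0, and 4^0 − 5^0 = 1 − 1 = 0.
Assume b(m) = 4^m − 5^m for some m ≥ 0.
Then b(m+1) = 4b(m) − 5^m = 4·(4^m − 5^m) − 5^m = 4^{m+1} − 4·5^m − 5^m = 4^{m+1} − 5·5^m = 4^{m+1} − 5^{m+1}.
Hence b(k) = 4^k − 5^k for every k ≥ 0, by induction.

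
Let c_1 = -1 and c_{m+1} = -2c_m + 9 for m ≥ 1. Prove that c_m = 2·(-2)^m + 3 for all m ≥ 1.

Base case: c_1 = -1, and 2·(-2)^1 + 3 = -4 + 3 = -1.
Assume c_j = 2·(-2)^j + 3 for some j ≥ 1.
Then c_{j+1} = -2c_j + 9 = -2·(2·(-2)^j + 3) + 9 = -4·(-2)^j − 6 + 9 = 2·(-2)^{j+1} + 3.
By induction, c_m = 2·(-2)^m + 3 for all m ≥ 1.

c_m = 2·(-2)^m + 3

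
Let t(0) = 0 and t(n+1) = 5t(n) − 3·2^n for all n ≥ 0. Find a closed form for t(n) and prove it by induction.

Claim: t(n) = -5^n + 2^n.

Base case: t(0) = 0, and -5^0 + 2^0 = -1 + 1 = 0.
Assume t(j) = -5^j + 2^j for some j ≥ 0.
Then t(j+1) = 5t(j) − 3·2^j = 5·(-5^j + 2^j) − 3·2^j = -5^{j+1} + 5·2^j − 3·2^j = -5^{j+1} + 2·2^j = -5^{j+1} + 2^{j+1}.
By induction, t(n) = -5^n + 2^n for all n ≥ 0.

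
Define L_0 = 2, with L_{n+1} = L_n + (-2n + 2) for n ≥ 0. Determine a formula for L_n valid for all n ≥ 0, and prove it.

Claim: L_n = -n^2 + 3n + 2.

Base case: L_0 = 2, and -0^2 + 3·0 + 2 = 2.
Assume L_r = -r^2 + 3r + 2.
Then L_{r+1} = L_r + (-2r + 2) = (-r^2 + 3r + 2) + (-2r + 2) = -r^2 + r + 4,
and -(r+1)^2 + 3·(r+1) + 2 = -r^2 + r + 4.
Hence L_n = -n^2 + 3n + 2 for every n ≥ 0, by induction.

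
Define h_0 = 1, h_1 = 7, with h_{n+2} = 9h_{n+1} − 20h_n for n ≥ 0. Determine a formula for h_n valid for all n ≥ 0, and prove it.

Claim: h_n = 3·5^n − 2·4^n.

Base cases: h_0 = 1 and 3·5^0 − 2·4^0 = 1; h_1 = 7 and 3·5^1 − 2·4^1 = 7.
Assume h_i = 3·5^i − 2·4^i for all 0 ≤ i ≤ j, where j ≥ 1.
Then h_{j+1} = 9h_j − 20h_{j−1} = 9·(3·5^j − 2·4^j) − 20·(3·5^{j−1} − 2·4^{j−1}) = 3·(9·5 − 20)5^{j−1} − 2·(9·4 − 20)4^{j−1} = 75·5^{j−1} − 32·4^{j−1} = 3·5^{j+1} − 2·4^{j+1}.
By strong induction, h_n = 3·5^n − 2·4^n for all n ≥ 0.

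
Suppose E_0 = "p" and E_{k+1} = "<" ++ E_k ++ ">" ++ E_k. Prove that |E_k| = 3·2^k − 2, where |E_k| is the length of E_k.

Base case: |E_0| = 1, and 3·2^0 − 2 = 1.
Assume |E_m| = 3·2^m − 2.
Then |E_{m+1}| = 1 + |E_m| + 1 + |E_m| = 2|E_m| + 2 = 2(3·2^m − 2) + 2 = 3·2^{m+1} − 4 + 2 = 3·2^{m+1} − 2.
By induction, |E_k| = 3·2^k − 2 for all k ≥ 0.

|E_k| = 3·2^k − 2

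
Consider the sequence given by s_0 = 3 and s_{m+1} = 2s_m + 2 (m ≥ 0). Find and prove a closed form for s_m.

Claim: s_m = 5·2^m − 2.

Base case: s_0 = 3, and 5·2^0 − 2 = 5 − 2 = 3.
Assume s_r = 5·2^r − 2 for some r ≥ 0.
Then s_{r+1} = 2s_r + 2 = 2·(5·2^r − 2) + 2 = 10·2^r − 4 + 2 = 5·2^{r+1} − 2.
By induction, s_m = 5·2^m − 2 for all m ≥ 0.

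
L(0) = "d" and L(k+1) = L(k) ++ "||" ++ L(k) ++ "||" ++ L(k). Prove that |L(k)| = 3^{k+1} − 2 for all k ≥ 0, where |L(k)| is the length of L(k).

Base case: |L(0)| = 1, and 3^{0+1} − 2 = 1.
Assume |L(m)| = 3^{m+1} − 2.
Then |L(m+1)| = 3|L(m)| + 4 = 3(3^{m+1} − 2) + 4 = 3^{m+2} − 6 + 4 = 3^{m+2} − 2.
This completes the inductive step, so |L(k)| = 3^{k+1} − 2 for all k ≥ 0.

|L(k)| = 3^{k+1} − 2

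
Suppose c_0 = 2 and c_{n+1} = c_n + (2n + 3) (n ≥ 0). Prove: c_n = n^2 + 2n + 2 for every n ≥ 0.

Base case: c_0 = 2, and 0^2 + 2·0 + 2 = 2.
Assume c_r = r^2 + 2r + 2.
Then c_{r+1} = c_r + (2r + 3) = (r^2 + 2r + 2) + (2r + 3) = r^2 + 4r + 5,
and (r+1)^2 + 2·(r+1) + 2 = r^2 + 4r + 5.
Hence c_n = n^2 + 2n + 2 for every n ≥ 0, by induction.

c_n = n^2 + 2n + 2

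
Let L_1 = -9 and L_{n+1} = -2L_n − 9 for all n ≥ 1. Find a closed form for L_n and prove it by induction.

Claim: L_n = 3·(-2)^n − 3.

Base case: L_1 = -9, and 3·(-2)^1 − 3 = -6 − 3 = -9.
Assume L_k = 3·(-2)^k − 3 for some k ≥ 1.
Then L_{k+1} = -2L_k − 9 = -2·(3·(-2)^k − 3) − 9 = -6·(-2)^k + 6 − 9 = 3·(-2)^{k+1} − 3.
By induction, L_n = 3·(-2)^n − 3 for all n ≥ 1.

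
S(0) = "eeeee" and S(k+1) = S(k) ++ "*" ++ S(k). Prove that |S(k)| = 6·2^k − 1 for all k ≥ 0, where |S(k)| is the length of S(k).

Base case: |S(0)| = 5, and 6·2^0 − 1 = 5.
Assume |S(j)| = 6·2^j − 1.
Then |S(j+1)| = |S(j)| + 1 + |S(j)| = 2|S(j)| + 1 = 2(6·2^j − 1) + 1 = 6·2^{j+1} − 2 + 1 = 6·2^{j+1} − 1.
So the formula holds for j+1, and by induction |S(k)| = 6·2^k − 1 for all k ≥ 0.

|S(k)| = 6·2^k − 1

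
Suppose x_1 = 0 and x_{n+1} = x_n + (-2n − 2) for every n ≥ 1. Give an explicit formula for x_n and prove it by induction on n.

Claim: x_n = -n^2 − n + 2.

Base case: x_1 = 0, and -1^2 − 1 + 2 = 0.
Assume x_k = -k^2 − k + 2.
Then x_{k+1} = x_k + (-2k − 2) = (-k^2 − k + 2) + (-2k − 2) = -k^2 − 3k,
and -(k+1)^2 − (k+1) + 2 = -k^2 − 3k.
By induction, x_n = -n^2 − n + 2 for all n ≥ 1.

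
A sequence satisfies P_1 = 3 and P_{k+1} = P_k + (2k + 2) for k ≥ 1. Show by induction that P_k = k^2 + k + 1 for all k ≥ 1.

Base case: P_1 = 3, and 1^2 + 1 + 1 = 3.
Assume P_m = m^2 + m + 1.
Then P_{m+1} = P_m + (2m + 2) = (m^2 + m + 1) + (2m + 2) = m^2 + 3m + 3,
and (m+1)^2 + (m+1) + 1 = m^2 + 3m + 3.
By induction, P_k = k^2 + k + 1 for all k ≥ 1.

P_k = k^2 + k + 1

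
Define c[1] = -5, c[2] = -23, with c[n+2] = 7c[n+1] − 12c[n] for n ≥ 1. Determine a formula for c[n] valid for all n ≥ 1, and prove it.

Claim: c[n] = 3^n − 2·4^n.

Base cases: c[1] = -5 and 3^1 − 2·4^1 = -5; c[2] = -23 and 3^2 − 2·4^2 = -23.
Assume c[j] = 3^j − 2·4^j for all 1 ≤ j ≤ m, where m ≥ 2.
Then c[m+1] = 7c[m] − 12c[m−1] = 7·(3^m − 2·4^m) − 12·(3^{m−1} − 2·4^{m−1}) = (7·3 − 12)3^{m−1} − 2·(7·4 − 12)4^{m−1} = 9·3^{m−1} − 32·4^{m−1} = 3^{m+1} − 2·4^{m+1}.
So the formula holds for m+1, and by strong induction c[n] = 3^n − 2·4^n for all n ≥ 1.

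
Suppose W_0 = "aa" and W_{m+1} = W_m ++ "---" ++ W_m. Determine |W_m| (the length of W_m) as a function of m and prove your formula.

Claim: |W_m| = 5·2^m − 3.

Base case: |W_0| = 2, and 5·2^0 − 3 = 2.
Assume |W_k| = 5·2^k − 3.
Then |W_{k+1}| = |W_k| + 3 + |W_k| = 2|W_k| + 3 = 2(5·2^k − 3) + 3 = 5·2^{k+1} − 6 + 3 = 5·2^{k+1} − 3.
This completes the inductive step, so |W_m| = 5·2^m − 3 for all m ≥ 0.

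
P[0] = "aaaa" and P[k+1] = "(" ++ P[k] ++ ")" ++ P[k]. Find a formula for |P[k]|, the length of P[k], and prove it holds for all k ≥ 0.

Claim: |P[k]| = 6·2^k − 2.

Base case: |P[0]| = 4, and 6·2^0 − 2 = 4.
Assume |P[r]| = 6·2^r − 2.
Then |P[r+1]| = 1 + |P[r]| + 1 + |P[r]| = 2|P[r]| + 2 = 2(6·2^r − 2) + 2 = 6·2^{r+1} − 4 + 2 = 6·2^{r+1} − 2.
By induction, |P[k]| = 6·2^k − 2 for all k ≥ 0.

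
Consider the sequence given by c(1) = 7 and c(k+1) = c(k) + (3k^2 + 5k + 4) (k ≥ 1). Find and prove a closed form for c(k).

Claim: c(k) = k^3 + k^2 + 2k + 3.

Base case: c(1) = 7, and 1^3 + 1^2 + 2·1 + 3 = 7.
Assume c(r) = r^3 + r^2 + 2r + 3.
Then c(r+1) = c(r) + (3r^2 + 5r + 4) = (r^3 + r^2 + 2r + 3) + (3r^2 + 5r + 4) = r^3 + 4r^2 + 7r + 7,
and (r+1)^3 + (r+1)^2 + 2·(r+1) + 3 = r^3 + 4r^2 + 7r + 7.
By induction, c(k) = k^3 + k^2 + 2k + 3 for all k ≥ 1.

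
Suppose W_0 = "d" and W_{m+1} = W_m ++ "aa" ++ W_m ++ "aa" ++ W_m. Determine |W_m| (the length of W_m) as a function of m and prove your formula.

Claim: |W_m| = 3^{m+1} − 2.

Base case: |W_0| = 1, and 3^{0+1} − 2 = 1.
Assume |W_r| = 3^{r+1} − 2.
Then |W_{r+1}| = 3|W_r| + 4 = 3(3^{r+1} − 2) + 4 = 3^{r+2} − 6 + 4 = 3^{r+2} − 2.
This completes the inductive step, so |W_m| = 3^{m+1} − 2 for all m ≥ 0.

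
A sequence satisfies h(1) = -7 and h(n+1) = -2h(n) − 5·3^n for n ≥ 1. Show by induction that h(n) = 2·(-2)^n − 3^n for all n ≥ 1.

Base case: h(1) = -7, and 2·(-2)^1 − 3^1 = -4 − 3 = -7.
Assume h(j) = 2·(-2)^j − 3^j for some j ≥ 1.
Then h(j+1) = -2h(j) − 5·3^j = -2·(2·(-2)^j − 3^j) − 5·3^j = 2·(-2)^{j+1} + 2·3^j − 5·3^j = 2·(-2)^{j+1} − 3·3^j = 2·(-2)^{j+1} − 3^{j+1}.
So the formula holds for j+1, and by induction h(n) = 2·(-2)^n − 3^n for all n ≥ 1.

h(n) = 2·(-2)^n − 3^n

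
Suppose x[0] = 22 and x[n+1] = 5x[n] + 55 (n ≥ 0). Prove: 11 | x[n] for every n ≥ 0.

Base case: x[0] = 22 = 11·2, so 11 | x[0].
Assume 11 | x[j], so x[j] = 11t for some integer t.
Then x[j+1] = 5x[j] + 55 = 5·(11t) + 55 = 11(5t + 5), so 11 | x[j+1].
By induction, 11 | x[n] for all n ≥ 0.

11 | x[n]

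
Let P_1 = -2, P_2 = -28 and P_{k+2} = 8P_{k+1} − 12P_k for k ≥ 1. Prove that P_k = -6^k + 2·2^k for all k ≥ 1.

Base cases: P_1 = -2 and -6^1 + 2·2^1 = -2; P_2 = -28 and -6^2 + 2·2^2 = -28.
Assume P_i = -6^i + 2·2^i for all 1 ≤ i ≤ j, where j ≥ 2.
Then P_{j+1} = 8P_j − 12P_{j−1} = 8·(-6^j + 2·2^j) − 12·(-6^{j−1} + 2·2^{j−1}) = -(8·6 − 12)6^{j−1} + 2·(8·2 − 12)2^{j−1} = -36·6^{j−1} + 8·2^{j−1} = -6^{j+1} + 2·2^{j+1}.
So the formula holds for j+1, and by strong induction P_k = -6^k + 2·2^k for all k ≥ 1.

P_k = -6^k + 2·2^k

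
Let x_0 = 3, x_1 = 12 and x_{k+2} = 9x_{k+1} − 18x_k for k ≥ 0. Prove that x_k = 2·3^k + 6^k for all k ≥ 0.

Base cases: x_0 = 3 and 2·3^0 + 6^0 = 3; x_1 = 12 and 2·3^1 + 6^1 = 12.
Assume x_j = 2·3^j + 6^j for all 0 ≤ j ≤ r, where r ≥ 1.
Then x_{r+1} = 9x_r − 18x_{r−1} = 9·(2·3^r + 6^r) − 18·(2·3^{r−1} + 6^{r−1}) = 2·(9·3 − 18)3^{r−1} + (9·6 − 18)6^{r−1} = 18·3^{r−1} + 36·6^{r−1} = 2·3^{r+1} + 6^{r+1}.
This completes the inductive step, so x_k = 2·3^k + 6^k for all k ≥ 0.

x_k = 2·3^k + 6^k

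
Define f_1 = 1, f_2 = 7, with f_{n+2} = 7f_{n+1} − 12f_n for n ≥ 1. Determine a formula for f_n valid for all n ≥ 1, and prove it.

Claim: f_n = -3^n + 4^n.

Base cases: f_1 = 1 and -3^1 + 4^1 = 1; f_2 = 7 and -3^2 + 4^2 = 7.
Assume f_j = -3^j + 4^j for all 1 ≤ j ≤ m, where m ≥ 2.
Then f_{m+1} = 7f_m − 12f_{m−1} = 7·(-3^m + 4^m) − 12·(-3^{m−1} + 4^{m−1}) = -(7·3 − 12)3^{m−1} + (7·4 − 12)4^{m−1} = -9·3^{m−1} + 16·4^{m−1} = -3^{m+1} + 4^{m+1}.
By strong induction, f_n = -3^n + 4^n for all n ≥ 1.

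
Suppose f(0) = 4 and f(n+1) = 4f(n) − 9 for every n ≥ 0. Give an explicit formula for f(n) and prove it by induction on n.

Claim: f(n) = 4^n + 3.

Base case: f(0) = 4, and 4^0 + 3 = 1 + 3 = 4.
Assume f(j) = 4^j + 3 for some j ≥ 0.
Then f(j+1) = 4f(j) − 9 = 4·(4^j + 3) − 9 = 4^{j+1} + 12 − 9 = 4^{j+1} + 3.
Hence f(n) = 4^n + 3 for every n ≥ 0, by induction.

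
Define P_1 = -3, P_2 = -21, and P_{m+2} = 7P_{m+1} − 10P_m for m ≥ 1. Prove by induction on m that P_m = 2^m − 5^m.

Base cases: P_1 = -3 and 2^1 − 5^1 = -3; P_2 = -21 and 2^2 − 5^2 = -21.
Assume P_j = 2^j − 5^j for all 1 ≤ j ≤ r, where r ≥ 2.
Then P_{r+1} = 7P_r − 10P_{r−1} = 7·(2^r − 5^r) − 10·(2^{r−1} − 5^{r−1}) = (7·2 − 10)2^{r−1} − (7·5 − 10)5^{r−1} = 4·2^{r−1} − 25·5^{r−1} = 2^{r+1} − 5^{r+1}.
Hence P_m = 2^m − 5^m for every m ≥ 1, by strong induction.

P_m = 2^m − 5^m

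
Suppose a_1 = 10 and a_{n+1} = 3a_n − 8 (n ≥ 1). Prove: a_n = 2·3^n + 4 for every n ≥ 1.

Base case: a_1 = 10, and 2·3^1 + 4 = 6 + 4 = 10.
Assume a_m = 2·3^m + 4 for some m ≥ 1.
Then a_{m+1} = 3a_m − 8 = 3·(2·3^m + 4) − 8 = 6·3^m + 12 − 8 = 2·3^{m+1} + 4.
This completes the inductive step, so a_n = 2·3^n + 4 for all n ≥ 1.

a_n = 2·3^n + 4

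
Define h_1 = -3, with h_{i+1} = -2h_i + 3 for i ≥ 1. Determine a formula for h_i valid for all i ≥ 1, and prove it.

Claim: h_i = 2·(-2)^i + 1.

Base case: h_1 = -3, and 2·(-2)^1 + 1 = -4 + 1 = -3.
Assume h_j = 2·(-2)^j + 1 for some j ≥ 1.
Then h_{j+1} = -2h_j + 3 = -2·(2·(-2)^j + 1) + 3 = -4·(-2)^j − 2 + 3 = 2·(-2)^{j+1} + 1.
So the formula holds for j+1, and by induction h_i = 2·(-2)^i + 1 for all i ≥ 1.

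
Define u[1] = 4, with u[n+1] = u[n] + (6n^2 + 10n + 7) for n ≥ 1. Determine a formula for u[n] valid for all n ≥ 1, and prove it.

Claim: u[n] = 2n^3 + 2n^2 + 3n − 3.

Base case: u[1] = 4, and 2·1^3 + 2·1^2 + 3·1 − 3 = 4.
Assume u[m] = 2m^3 + 2m^2 + 3m − 3.
Then u[m+1] = u[m] + (6m^2 + 10m + 7) = (2m^3 + 2m^2 + 3m − 3) + (6m^2 + 10m + 7) = 2m^3 + 8m^2 + 13m + 4,
and 2·(m+1)^3 + 2·(m+1)^2 + 3·(m+1) − 3 = 2m^3 + 8m^2 + 13m + 4.
By induction, u[n] = 2n^3 + 2n^2 + 3n − 3 for all n ≥ 1.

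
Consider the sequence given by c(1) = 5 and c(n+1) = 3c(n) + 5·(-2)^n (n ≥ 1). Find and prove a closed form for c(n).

Claim: c(n) = 3^n − (-2)^n.

Base case: c(1) = 5, and 3^1 − (-2)^1 = 3 + 2 = 5.
Assume c(r) = 3^r − (-2)^r for some r ≥ 1.
Then c(r+1) = 3c(r) + 5·(-2)^r = 3·(3^r − (-2)^r) + 5·(-2)^r = 3^{r+1} − 3·(-2)^r + 5·(-2)^r = 3^{r+1} + 2·(-2)^r = 3^{r+1} − (-2)^{r+1}.
By induction, c(n) = 3^n − (-2)^n for all n ≥ 1.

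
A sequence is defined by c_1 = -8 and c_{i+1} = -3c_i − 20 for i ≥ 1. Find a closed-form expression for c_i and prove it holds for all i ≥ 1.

Claim: c_i = (-3)^i − 5.

Base case: c_1 = -8, and (-3)^1 − 5 = -3 − 5 = -8.
Assume c_k = (-3)^k − 5 for some k ≥ 1.
Then c_{k+1} = -3c_k − 20 = -3·((-3)^k − 5) − 20 = -3·(-3)^k + 15 − 20 = (-3)^{k+1} − 5.
So the formula holds for k+1, and by induction c_i = (-3)^i − 5 for all i ≥ 1.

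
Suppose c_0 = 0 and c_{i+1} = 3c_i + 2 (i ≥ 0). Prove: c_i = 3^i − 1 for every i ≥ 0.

Base case: c_0 = 0, and 3^0 − 1 = 1 − 1 = 0.
Assume c_j = 3^j − 1 for some j ≥ 0.
Then c_{j+1} = 3c_j + 2 = 3·(3^j − 1) + 2 = 3^{j+1} − 3 + 2 = 3^{j+1} − 1.
By induction, c_i = 3^i − 1 for all i ≥ 0.

c_i = 3^i − 1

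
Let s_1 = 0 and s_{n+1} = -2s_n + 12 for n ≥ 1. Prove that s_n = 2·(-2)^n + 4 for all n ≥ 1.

Base case: s_1 = 0, and 2·(-2)^1 + 4 = -4 + 4 = 0.
Assume s_m = 2·(-2)^m + 4 for some m ≥ 1.
Then s_{m+1} = -2s_m + 12 = -2·(2·(-2)^m + 4) + 12 = -4·(-2)^m − 8 + 12 = 2·(-2)^{m+1} + 4.
By induction, s_n = 2·(-2)^n + 4 for all n ≥ 1.

s_n = 2·(-2)^n + 4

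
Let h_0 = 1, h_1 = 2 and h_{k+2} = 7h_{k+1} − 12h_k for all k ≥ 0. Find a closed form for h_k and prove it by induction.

Claim: h_k = 2·3^k − 4^k.

Base cases: h_0 = 1 and 2·3^0 − 4^0 = 1; h_1 = 2 and 2·3^1 − 4^1 = 2.
Assume h_i = 2·3^i − 4^i for all 0 ≤ i ≤ j, where j ≥ 1.
Then h_{j+1} = 7h_j − 12h_{j−1} = 7·(2·3^j − 4^j) − 12·(2·3^{j−1} − 4^{j−1}) = 2·(7·3 − 12)3^{j−1} − (7·4 − 12)4^{j−1} = 18·3^{j−1} − 16·4^{j−1} = 2·3^{j+1} − 4^{j+1}.
By strong induction, h_k = 2·3^k − 4^k for all k ≥ 0.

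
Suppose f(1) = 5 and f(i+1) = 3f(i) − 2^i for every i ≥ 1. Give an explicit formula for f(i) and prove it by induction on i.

Claim: f(i) = 3^i + 2^i.

Base case: f(1) = 5, and 3^1 + 2^1 = 3 + 2 = 5.
Assume f(r) = 3^r + 2^r for some r ≥ 1.
Then f(r+1) = 3f(r) − 2^r = 3·(3^r + 2^r) − 2^r = 3^{r+1} + 3·2^r − 2^r = 3^{r+1} + 2·2^r = 3^{r+1} + 2^{r+1}.
Hence f(i) = 3^i + 2^i for every i ≥ 1, by induction.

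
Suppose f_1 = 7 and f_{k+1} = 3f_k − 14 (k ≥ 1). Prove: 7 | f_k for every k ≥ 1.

Base case: f_1 = 7 = 7·1, so 7 | f_1.
Assume 7 | f_r, so f_r = 7t for some integer t.
Then f_{r+1} = 3f_r − 14 = 3·(7t) − 14 = 7(3t − 2), so 7 | f_{r+1}.
Hence 7 | f_k for every k ≥ 1, by induction.

7 | f_k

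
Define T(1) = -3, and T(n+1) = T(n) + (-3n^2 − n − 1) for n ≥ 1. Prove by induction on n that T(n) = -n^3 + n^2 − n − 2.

Base case: T(1) = -3, and -1^3 + 1^2 − 1 − 2 = -3.
Assume T(j) = -j^3 + j^2 − j − 2.
Then T(j+1) = T(j) + (-3j^2 − j − 1) = (-j^3 + j^2 − j − 2) + (-3j^2 − j − 1) = -j^3 − 2j^2 − 2j − 3,
and -(j+1)^3 + (j+1)^2 − (j+1) − 2 = -j^3 − 2j^2 − 2j − 3.
Hence T(n) = -n^3 + n^2 − n − 2 for every n ≥ 1, by induction.

T(n) = -n^3 + n^2 − n − 2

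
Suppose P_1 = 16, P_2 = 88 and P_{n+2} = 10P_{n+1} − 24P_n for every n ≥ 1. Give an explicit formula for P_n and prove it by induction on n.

Claim: P_n = 4^n + 2·6^n.

Base cases: P_1 = 16 and 4^1 + 2·6^1 = 16; P_2 = 88 and 4^2 + 2·6^2 = 88.
Assume P_j = 4^j + 2·6^j for all 1 ≤ j ≤ r, where r ≥ 2.
Then P_{r+1} = 10P_r − 24P_{r−1} = 10·(4^r + 2·6^r) − 24·(4^{r−1} + 2·6^{r−1}) = (10·4 − 24)4^{r−1} + 2·(10·6 − 24)6^{r−1} = 16·4^{r−1} + 72·6^{r−1} = 4^{r+1} + 2·6^{r+1}.
This completes the inductive step, so P_n = 4^n + 2·6^n for all n ≥ 1.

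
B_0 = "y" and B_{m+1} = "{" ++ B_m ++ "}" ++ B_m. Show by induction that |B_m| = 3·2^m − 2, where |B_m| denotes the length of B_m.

Base case: |B_0| = 1, and 3·2^0 − 2 = 1.
Assume |B_j| = 3·2^j − 2.
Then |B_{j+1}| = 1 + |B_j| + 1 + |B_j| = 2|B_j| + 2 = 2(3·2^j − 2) + 2 = 3·2^{j+1} − 4 + 2 = 3·2^{j+1} − 2.
This completes the inductive step, so |B_m| = 3·2^m − 2 for all m ≥ 0.

|B_m| = 3·2^m − 2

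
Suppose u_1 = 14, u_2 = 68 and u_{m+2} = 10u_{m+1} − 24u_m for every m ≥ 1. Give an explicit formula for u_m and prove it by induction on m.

Claim: u_m = 2·4^m + 6^m.

Base cases: u_1 = 14 and 2·4^1 + 6^1 = 14; u_2 = 68 and 2·4^2 + 6^2 = 68.
Assume u_j = 2·4^j + 6^j for all 1 ≤ j ≤ r, where r ≥ 2.
Then u_{r+1} = 10u_r − 24u_{r−1} = 10·(2·4^r + 6^r) − 24·(2·4^{r−1} + 6^{r−1}) = 2·(10·4 − 24)4^{r−1} + (10·6 − 24)6^{r−1} = 32·4^{r−1} + 36·6^{r−1} = 2·4^{r+1} + 6^{r+1}.
This completes the inductive step, so u_m = 2·4^m + 6^m for all m ≥ 1.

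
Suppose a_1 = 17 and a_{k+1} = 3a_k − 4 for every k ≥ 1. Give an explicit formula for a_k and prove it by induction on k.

Claim: a_k = 5·3^k + 2.

Base case: a_1 = 17, and 5·3^1 + 2 = 15 + 2 = 17.
Assume a_j = 5·3^j + 2 for some j ≥ 1.
Then a_{j+1} = 3a_j − 4 = 3·(5·3^j + 2) − 4 = 15·3^j + 6 − 4 = 5·3^{j+1} + 2.
This completes the inductive step, so a_k = 5·3^k + 2 for all k ≥ 1.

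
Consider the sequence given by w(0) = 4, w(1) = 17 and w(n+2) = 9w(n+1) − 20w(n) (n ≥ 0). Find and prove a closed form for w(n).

Claim: w(n) = 3·4^n + 5^n.

Base cases: w(0) = 4 and 3·4^0 + 5^0 = 4; w(1) = 17 and 3·4^1 + 5^1 = 17.
Assume w(j) = 3·4^j + 5^j for all 0 ≤ j ≤ k, where k ≥ 1.
Then w(k+1) = 9w(k) − 20w(k−1) = 9·(3·4^k + 5^k) − 20·(3·4^{k−1} + 5^{k−1}) = 3·(9·4 − 20)4^{k−1} + (9·5 − 20)5^{k−1} = 48·4^{k−1} + 25·5^{k−1} = 3·4^{k+1} + 5^{k+1}.
So the formula holds for k+1, and by strong induction w(n) = 3·4^n + 5^n for all n ≥ 0.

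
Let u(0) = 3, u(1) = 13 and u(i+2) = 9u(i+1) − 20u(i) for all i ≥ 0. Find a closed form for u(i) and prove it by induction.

Claim: u(i) = 5^i + 2·4^i.

Base cases: u(0) = 3 and 5^0 + 2·4^0 = 3; u(1) = 13 and 5^1 + 2·4^1 = 13.
Assume u(j) = 5^j + 2·4^j for all 0 ≤ j ≤ m, where m ≥ 1.
Then u(m+1) = 9u(m) − 20u(m−1) = 9·(5^m + 2·4^m) − 20·(5^{m−1} + 2·4^{m−1}) = (9·5 − 20)5^{m−1} + 2·(9·4 − 20)4^{m−1} = 25·5^{m−1} + 32·4^{m−1} = 5^{m+1} + 2·4^{m+1}.
So the formula holds for m+1, and by strong induction u(i) = 5^i + 2·4^i for all i ≥ 0.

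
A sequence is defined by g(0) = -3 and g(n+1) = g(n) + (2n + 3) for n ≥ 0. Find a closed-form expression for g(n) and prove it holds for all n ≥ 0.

Claim: g(n) = n^2 + 2n − 3.

Base case: g(0) = -3, and 0^2 + 2·0 − 3 = -3.
Assume g(m) = m^2 + 2m − 3.
Then g(m+1) = g(m) + (2m + 3) = (m^2 + 2m − 3) + (2m + 3) = m^2 + 4m,
and (m+1)^2 + 2·(m+1) − 3 = m^2 + 4m.
Hence g(n) = n^2 + 2n − 3 for every n ≥ 0, by induction.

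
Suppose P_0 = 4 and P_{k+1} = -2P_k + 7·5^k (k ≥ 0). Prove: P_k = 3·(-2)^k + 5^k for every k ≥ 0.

Base case: P_0 = 4, and 3·(-2)^0 + 5^0 = 3 + 1 = 4.
Assume P_j = 3·(-2)^j + 5^j for some j ≥ 0.
Then P_{j+1} = -2P_j + 7·5^j = -2·(3·(-2)^j + 5^j) + 7·5^j = 3·(-2)^{j+1} − 2·5^j + 7·5^j = 3·(-2)^{j+1} + 5·5^j = 3·(-2)^{j+1} + 5^{j+1}.
So the formula holds for j+1, and by induction P_k = 3·(-2)^k + 5^k for all k ≥ 0.

P_k = 3·(-2)^k + 5^k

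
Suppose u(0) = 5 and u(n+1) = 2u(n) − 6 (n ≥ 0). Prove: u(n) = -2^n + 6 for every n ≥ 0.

Base case: u(0) = 5, and -2^0 + 6 = -1 + 6 = 5.
Assume u(k) = -2^k + 6 for some k ≥ 0.
Then u(k+1) = 2u(k) − 6 = 2·(-2^k + 6) − 6 = -2^{k+1} + 12 − 6 = -2^{k+1} + 6.
This completes the inductive step, so u(n) = -2^n + 6 for all n ≥ 0.

u(n) = -2^n + 6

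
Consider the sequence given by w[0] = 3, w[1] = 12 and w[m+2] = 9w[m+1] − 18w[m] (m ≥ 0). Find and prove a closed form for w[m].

Claim: w[m] = 6^m + 2·3^m.

Base cases: w[0] = 3 and 6^0 + 2·3^0 = 3; w[1] = 12 and 6^1 + 2·3^1 = 12.
Assume w[j] = 6^j + 2·3^j for all 0 ≤ j ≤ r, where r ≥ 1.
Then w[r+1] = 9w[r] − 18w[r−1] = 9·(6^r + 2·3^r) − 18·(6^{r−1} + 2·3^{r−1}) = (9·6 − 18)6^{r−1} + 2·(9·3 − 18)3^{r−1} = 36·6^{r−1} + 18·3^{r−1} = 6^{r+1} + 2·3^{r+1}.
By strong induction, w[m] = 6^m + 2·3^m for all m ≥ 0.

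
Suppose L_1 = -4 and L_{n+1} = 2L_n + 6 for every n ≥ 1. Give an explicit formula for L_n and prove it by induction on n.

Claim: L_n = 2^n − 6.

Base case: L_1 = -4, and 2^1 − 6 = 2 − 6 = -4.
Assume L_r = 2^r − 6 for some r ≥ 1.
Then L_{r+1} = 2L_r + 6 = 2·(2^r − 6) + 6 = 2^{r+1} − 12 + 6 = 2^{r+1} − 6.
So the formula holds for r+1, and by induction L_n = 2^n − 6 for all n ≥ 1.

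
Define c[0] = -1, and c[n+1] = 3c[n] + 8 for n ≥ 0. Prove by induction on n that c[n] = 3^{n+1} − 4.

Base case: c[0] = -1, and 3^{0+1} − 4 = 3 − 4 = -1.
Assume c[k] = 3^{k+1} − 4 for some k ≥ 0.
Then c[k+1] = 3c[k] + 8 = 3·(3^{k+1} − 4) + 8 = 3^{k+2} − 12 + 8 = 3^{k+2} − 4.
So the formula holds for k+1, and by induction c[n] = 3^{n+1} − 4 for all n ≥ 0.

c[n] = 3^{n+1} − 4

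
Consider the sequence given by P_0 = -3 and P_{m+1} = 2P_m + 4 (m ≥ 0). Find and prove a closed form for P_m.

Claim: P_m = 2^m − 4.

Base case: P_0 = -3, and 2^0 − 4 = 1 − 4 = -3.
Assume P_k = 2^k − 4 for some k ≥ 0.
Then P_{k+1} = 2P_k + 4 = 2·(2^k − 4) + 4 = 2^{k+1} − 8 + 4 = 2^{k+1} − 4.
So the formula holds for k+1, and by induction P_m = 2^m − 4 for all m ≥ 0.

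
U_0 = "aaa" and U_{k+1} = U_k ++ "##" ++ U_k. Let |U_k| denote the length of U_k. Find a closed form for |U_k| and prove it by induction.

Claim: |U_k| = 5·2^k − 2.

Base case: |U_0| = 3, and 5·2^0 − 2 = 3.
Assume |U_r| = 5·2^r − 2.
Then |U_{r+1}| = |U_r| + 2 + |U_r| = 2|U_r| + 2 = 2(5·2^r − 2) + 2 = 5·2^{r+1} − 4 + 2 = 5·2^{r+1} − 2.
So the formula holds for r+1, and by induction |U_k| = 5·2^k − 2 for all k ≥ 0.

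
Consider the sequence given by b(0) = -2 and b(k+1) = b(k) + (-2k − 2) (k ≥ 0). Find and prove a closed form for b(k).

Claim: b(k) = -k^2 − k − 2.

Base case: b(0) = -2, and -0^2 − 0 − 2 = -2.
Assume b(m) = -m^2 − m − 2.
Then b(m+1) = b(m) + (-2m − 2) = (-m^2 − m − 2) + (-2m − 2) = -m^2 − 3m − 4,
and -(m+1)^2 − (m+1) − 2 = -m^2 − 3m − 4.
This completes the inductive step, so b(k) = -k^2 − k − 2 for all k ≥ 0.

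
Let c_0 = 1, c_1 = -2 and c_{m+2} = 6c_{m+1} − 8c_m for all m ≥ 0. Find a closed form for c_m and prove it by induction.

Claim: c_m = 3·2^m − 2·4^m.

Base cases: c_0 = 1 and 3·2^0 − 2·4^0 = 1; c_1 = -2 and 3·2^1 − 2·4^1 = -2.
Assume c_j = 3·2^j − 2·4^j for all 0 ≤ j ≤ k, where k ≥ 1.
Then c_{k+1} = 6c_k − 8c_{k−1} = 6·(3·2^k − 2·4^k) − 8·(3·2^{k−1} − 2·4^{k−1}) = 3·(6·2 − 8)2^{k−1} − 2·(6·4 − 8)4^{k−1} = 12·2^{k−1} − 32·4^{k−1} = 3·2^{k+1} − 2·4^{k+1}.
Hence c_m = 3·2^m − 2·4^m for every m ≥ 0, by strong induction.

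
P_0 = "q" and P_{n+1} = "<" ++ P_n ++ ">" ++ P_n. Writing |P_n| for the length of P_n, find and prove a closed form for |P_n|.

Claim: |P_n| = 3·2^n − 2.

Base case: |P_0| = 1, and 3·2^0 − 2 = 1.
Assume |P_r| = 3·2^r − 2.
Then |P_{r+1}| = 1 + |P_r| + 1 + |P_r| = 2|P_r| + 2 = 2(3·2^r − 2) + 2 = 3·2^{r+1} − 4 + 2 = 3·2^{r+1} − 2.
So the formula holds for r+1, and by induction |P_n| = 3·2^n − 2 for all n ≥ 0.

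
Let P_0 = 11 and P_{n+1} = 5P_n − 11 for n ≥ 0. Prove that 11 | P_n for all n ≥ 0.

Base case: P_0 = 11 = 11·1, so 11 | P_0.
Assume 11 | P_j, so P_j = 11t for some integer t.
Then P_{j+1} = 5P_j − 11 = 5·(11t) − 11 = 11(5t − 1), so 11 | P_{j+1}.
This completes the inductive step, so 11 | P_n for all n ≥ 0.

11 | P_n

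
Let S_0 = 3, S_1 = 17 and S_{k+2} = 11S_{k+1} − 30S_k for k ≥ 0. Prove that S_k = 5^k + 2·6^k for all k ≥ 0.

Base cases: S_0 = 3 and 5^0 + 2·6^0 = 3; S_1 = 17 and 5^1 + 2·6^1 = 17.
Assume S_j = 5^j + 2·6^j for all 0 ≤ j ≤ m, where m ≥ 1.
Then S_{m+1} = 11S_m − 30S_{m−1} = 11·(5^m + 2·6^m) − 30·(5^{m−1} + 2·6^{m−1}) = (11·5 − 30)5^{m−1} + 2·(11·6 − 30)6^{m−1} = 25·5^{m−1} + 72·6^{m−1} = 5^{m+1} + 2·6^{m+1}.
By strong induction, S_k = 5^k + 2·6^k for all k ≥ 0.

S_k = 5^k + 2·6^k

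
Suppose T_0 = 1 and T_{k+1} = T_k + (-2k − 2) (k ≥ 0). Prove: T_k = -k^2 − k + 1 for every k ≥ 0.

Base case: T_0 = 1, and -0^2 − 0 + 1 = 1.
Assume T_j = -j^2 − j + 1.
Then T_{j+1} = T_j + (-2j − 2) = (-j^2 − j + 1) + (-2j − 2) = -j^2 − 3j − 1,
and -(j+1)^2 − (j+1) + 1 = -j^2 − 3j − 1.
This completes the inductive step, so T_k = -k^2 − k + 1 for all k ≥ 0.

T_k = -k^2 − k + 1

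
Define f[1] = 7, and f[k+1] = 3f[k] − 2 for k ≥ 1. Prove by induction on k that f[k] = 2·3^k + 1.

Base case: f[1] = 7, and 2·3^1 + 1 = 6 + 1 = 7.
Assume f[j] = 2·3^j + 1 for some j ≥ 1.
Then f[j+1] = 3f[j] − 2 = 3·(2·3^j + 1) − 2 = 6·3^j + 3 − 2 = 2·3^{j+1} + 1.
This completes the inductive step, so f[k] = 2·3^k + 1 for all k ≥ 1.

f[k] = 2·3^k + 1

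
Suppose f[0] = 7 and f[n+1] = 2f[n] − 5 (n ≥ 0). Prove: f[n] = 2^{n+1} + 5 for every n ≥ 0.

Base case: f[0] = 7, and 2^{0+1} + 5 = 2 + 5 = 7.
Assume f[k] = 2^{k+1} + 5 for some k ≥ 0.
Then f[k+1] = 2f[k] − 5 = 2·(2^{k+1} + 5) − 5 = 2^{k+2} + 10 − 5 = 2^{k+2} + 5.
By induction, f[n] = 2^{n+1} + 5 for all n ≥ 0.

f[n] = 2^{n+1} + 5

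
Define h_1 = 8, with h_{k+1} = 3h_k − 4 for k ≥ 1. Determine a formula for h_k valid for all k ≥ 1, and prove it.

Claim: h_k = 2·3^k + 2.

Base case: h_1 = 8, and 2·3^1 + 2 = 6 + 2 = 8.
Assume h_m = 2·3^m + 2 for some m ≥ 1.
Then h_{m+1} = 3h_m − 4 = 3·(2·3^m + 2) − 4 = 6·3^m + 6 − 4 = 2·3^{m+1} + 2.
Hence h_k = 2·3^k + 2 for every k ≥ 1, by induction.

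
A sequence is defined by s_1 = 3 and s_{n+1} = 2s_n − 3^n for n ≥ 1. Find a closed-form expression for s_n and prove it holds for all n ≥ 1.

Claim: s_n = 3·2^n − 3^n.

Base case: s_1 = 3, and 3·2^1 − 3^1 = 6 − 3 = 3.
Assume s_r = 3·2^r − 3^r for some r ≥ 1.
Then s_{r+1} = 2s_r − 3^r = 2·(3·2^r − 3^r) − 3^r = 3·2^{r+1} − 2·3^r − 3^r = 3·2^{r+1} − 3·3^r = 3·2^{r+1} − 3^{r+1}.
This completes the inductive step, so s_n = 3·2^n − 3^n for all n ≥ 1.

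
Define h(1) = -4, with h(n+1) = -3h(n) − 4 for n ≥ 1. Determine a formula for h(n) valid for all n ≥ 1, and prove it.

Claim: h(n) = (-3)^n − 1.

Base case: h(1) = -4, and (-3)^1 − 1 = -3 − 1 = -4.
Assume h(r) = (-3)^r − 1 for some r ≥ 1.
Then h(r+1) = -3h(r) − 4 = -3·((-3)^r − 1) − 4 = -3·(-3)^r + 3 − 4 = (-3)^{r+1} − 1.
Hence h(n) = (-3)^n − 1 for every n ≥ 1, by induction.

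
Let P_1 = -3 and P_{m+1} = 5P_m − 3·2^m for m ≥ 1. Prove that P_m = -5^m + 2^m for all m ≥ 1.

Base case: P_1 = -3, and -5^1 + 2^1 = -5 + 2 = -3.
Assume P_k = -5^k + 2^k for some k ≥ 1.
Then P_{k+1} = 5P_k − 3·2^k = 5·(-5^k + 2^k) − 3·2^k = -5^{k+1} + 5·2^k − 3·2^k = -5^{k+1} + 2·2^k = -5^{k+1} + 2^{k+1}.
Hence P_m = -5^m + 2^m for every m ≥ 1, by induction.

P_m = -5^m + 2^m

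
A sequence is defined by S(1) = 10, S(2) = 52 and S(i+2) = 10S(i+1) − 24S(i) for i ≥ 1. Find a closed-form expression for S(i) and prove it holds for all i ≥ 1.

Claim: S(i) = 4^i + 6^i.

Base cases: S(1) = 10 and 4^1 + 6^1 = 10; S(2) = 52 and 4^2 + 6^2 = 52.
Assume S(t) = 4^t + 6^t for all 1 ≤ t ≤ j, where j ≥ 2.
Then S(j+1) = 10S(j) − 24S(j−1) = 10·(4^j + 6^j) − 24·(4^{j−1} + 6^{j−1}) = (10·4 − 24)4^{j−1} + (10·6 − 24)6^{j−1} = 16·4^{j−1} + 36·6^{j−1} = 4^{j+1} + 6^{j+1}.
This completes the inductive step, so S(i) = 4^i + 6^i for all i ≥ 1.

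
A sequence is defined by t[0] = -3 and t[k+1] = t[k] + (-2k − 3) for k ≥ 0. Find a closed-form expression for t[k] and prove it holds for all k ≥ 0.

Claim: t[k] = -k^2 − 2k − 3.

Base case: t[0] = -3, and -0^2 − 2·0 − 3 = -3.
Assume t[j] = -j^2 − 2j − 3.
Then t[j+1] = t[j] + (-2j − 3) = (-j^2 − 2j − 3) + (-2j − 3) = -j^2 − 4j − 6,
and -(j+1)^2 − 2·(j+1) − 3 = -j^2 − 4j − 6.
This completes the inductive step, so t[k] = -k^2 − 2k − 3 for all k ≥ 0.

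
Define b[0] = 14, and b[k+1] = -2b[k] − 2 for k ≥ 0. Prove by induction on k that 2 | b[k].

Base case: b[0] = 14 = 2·7, so 2 | b[0].
Assume 2 | b[j], so b[j] = 2t for some integer t.
Then b[j+1] = -2b[j] − 2 = -2·(2t) − 2 = 2(-2t − 1), so 2 | b[j+1].
This completes the inductive step, so 2 | b[k] for all k ≥ 0.

2 | b[k]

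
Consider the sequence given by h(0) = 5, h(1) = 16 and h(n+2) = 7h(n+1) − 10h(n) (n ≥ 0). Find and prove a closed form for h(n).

Claim: h(n) = 3·2^n + 2·5^n.

Base cases: h(0) = 5 and 3·2^0 + 2·5^0 = 5; h(1) = 16 and 3·2^1 + 2·5^1 = 16.
Assume h(j) = 3·2^j + 2·5^j for all 0 ≤ j ≤ m, where m ≥ 1.
Then h(m+1) = 7h(m) − 10h(m−1) = 7·(3·2^m + 2·5^m) − 10·(3·2^{m−1} + 2·5^{m−1}) = 3·(7·2 − 10)2^{m−1} + 2·(7·5 − 10)5^{m−1} = 12·2^{m−1} + 50·5^{m−1} = 3·2^{m+1} + 2·5^{m+1}.
Hence h(n) = 3·2^n + 2·5^n for every n ≥ 0, by strong induction.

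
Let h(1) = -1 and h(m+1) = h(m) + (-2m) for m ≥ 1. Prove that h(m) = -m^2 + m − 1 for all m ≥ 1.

Base case: h(1) = -1, and -1^2 + 1 − 1 = -1.
Assume h(r) = -r^2 + r − 1.
Then h(r+1) = h(r) + (-2r) = (-r^2 + r − 1) + (-2r) = -r^2 − r − 1,
and -(r+1)^2 + (r+1) − 1 = -r^2 − r − 1.
This completes the inductive step, so h(m) = -m^2 + m − 1 for all m ≥ 1.

h(m) = -m^2 + m − 1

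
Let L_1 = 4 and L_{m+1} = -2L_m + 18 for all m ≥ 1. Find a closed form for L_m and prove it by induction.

Claim: L_m = (-2)^m + 6.

Base case: L_1 = 4, and (-2)^1 + 6 = -2 + 6 = 4.
Assume L_j = (-2)^j + 6 for some j ≥ 1.
Then L_{j+1} = -2L_j + 18 = -2·((-2)^j + 6) + 18 = -2·(-2)^j − 12 + 18 = (-2)^{j+1} + 6.
This completes the inductive step, so L_m = (-2)^m + 6 for all m ≥ 1.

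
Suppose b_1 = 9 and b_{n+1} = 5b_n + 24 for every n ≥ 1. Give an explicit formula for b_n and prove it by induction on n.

Claim: b_n = 3·5^n − 6.

Base case: b_1 = 9, and 3·5^1 − 6 = 15 − 6 = 9.
Assume b_m = 3·5^m − 6 for some m ≥ 1.
Then b_{m+1} = 5b_m + 24 = 5·(3·5^m − 6) + 24 = 15·5^m − 30 + 24 = 3·5^{m+1} − 6.
By induction, b_n = 3·5^n − 6 for all n ≥ 1.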